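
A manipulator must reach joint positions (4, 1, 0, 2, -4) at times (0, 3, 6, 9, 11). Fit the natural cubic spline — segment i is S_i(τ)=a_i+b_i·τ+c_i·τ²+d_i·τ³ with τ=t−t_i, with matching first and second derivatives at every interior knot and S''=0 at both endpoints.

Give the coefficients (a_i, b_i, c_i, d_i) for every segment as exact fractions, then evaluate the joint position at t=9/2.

Δ: Δ0=-1, Δ1=-1/3, Δ2=2/3, Δ3=-3
row 1: diag=12, rhs=4; c'=1/4, d'=1/3
row 2: denom=12−3·1/4=45/4; d'=(6−3·1/3)/(45/4)=4/9
row 3: denom=10−3·4/15=46/5; d'=(-22−3·4/9)/(46/5)=-175/69
back: M3=-175/69
back: M2=4/9−4/15·-175/69=232/207
back: M1=1/3−1/4·232/207=11/207
M: M0=0, M1=11/207, M2=232/207, M3=-175/69, M4=0
seg 0: a=4, c=M0/2=0, d=(M1−M0)/(6·3)=11/3726, b=Δ0−h0·(2M0+M1)/6=-425/414
seg 1: a=1, c=M1/2=11/414, d=(M2−M1)/(6·3)=221/3726, b=Δ1−h1·(2M1+M2)/6=-196/207
seg 2: a=0, c=M2/2=116/207, d=(M3−M2)/(6·3)=-757/3726, b=Δ2−h2·(2M2+M3)/6=337/414
seg 3: a=2, c=M3/2=-175/138, d=(M4−M3)/(6·2)=175/828, b=Δ3−h3·(2M3+M4)/6=-271/207
t_q=9/2 → seg 1, τ=3/2; S=1+-196/207·τ+11/414·τ²+221/3726·τ³=-59/368

  seg 0: a=4 b=-425/414 c=0 d=11/3726
  seg 1: a=1 b=-196/207 c=11/414 d=221/3726
  seg 2: a=0 b=337/414 c=116/207 d=-757/3726
  seg 3: a=2 b=-271/207 c=-175/138 d=175/828
S(9/2) = -59/368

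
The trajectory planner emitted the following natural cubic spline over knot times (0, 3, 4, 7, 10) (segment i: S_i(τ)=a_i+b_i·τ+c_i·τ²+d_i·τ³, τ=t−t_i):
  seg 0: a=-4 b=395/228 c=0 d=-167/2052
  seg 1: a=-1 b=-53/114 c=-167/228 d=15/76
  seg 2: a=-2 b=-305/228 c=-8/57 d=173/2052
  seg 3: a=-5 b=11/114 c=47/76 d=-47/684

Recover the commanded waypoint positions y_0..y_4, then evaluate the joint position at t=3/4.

y_0 = S_0(0) = a_0 = -4
y_1 = S_1(0) = a_1 = -1
y_2 = S_2(0) = a_2 = -2
y_3 = S_3(0) = a_3 = -5
y_4 = S_3(3) = -1
t_q=3/4 is in segment 0 (τ=3/4); S_0(τ)=-13303/4864

y_0=-4 y_1=-1 y_2=-2 y_3=-5 y_4=-1
S(3/4) = -13303/4864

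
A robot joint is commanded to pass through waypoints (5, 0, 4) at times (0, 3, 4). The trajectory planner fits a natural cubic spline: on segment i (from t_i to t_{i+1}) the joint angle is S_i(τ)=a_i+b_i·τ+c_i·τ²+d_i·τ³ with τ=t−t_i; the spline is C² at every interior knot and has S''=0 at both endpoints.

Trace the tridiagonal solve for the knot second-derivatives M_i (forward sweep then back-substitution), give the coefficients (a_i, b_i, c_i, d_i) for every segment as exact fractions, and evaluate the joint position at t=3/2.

  seg 0: a=5 b=-91/24 c=0 d=17/72
  seg 1: a=0 b=31/12 c=17/8 d=-17/24
S(3/2) = 7/64

Δ: Δ0=-5/3, Δ1=4
row 1: diag=8, rhs=34; c'=1/8, d'=17/4
back: M1=17/4
M: M0=0, M1=17/4, M2=0
seg 0: a=5, c=M0/2=0, d=(M1−M0)/(6·3)=17/72, b=Δ0−h0·(2M0+M1)/6=-91/24
seg 1: a=0, c=M1/2=17/8, d=(M2−M1)/(6·1)=-17/24, b=Δ1−h1·(2M1+M2)/6=31/12
t_q=3/2 → seg 0, τ=3/2; S=5+-91/24·τ+0·τ²+17/72·τ³=7/64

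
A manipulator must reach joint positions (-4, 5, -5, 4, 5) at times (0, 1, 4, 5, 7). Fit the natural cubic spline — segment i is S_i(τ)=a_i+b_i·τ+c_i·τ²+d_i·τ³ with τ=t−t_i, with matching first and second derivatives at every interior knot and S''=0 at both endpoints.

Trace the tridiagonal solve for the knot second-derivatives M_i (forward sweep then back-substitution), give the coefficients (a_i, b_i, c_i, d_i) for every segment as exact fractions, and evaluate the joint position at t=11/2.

  seg 0: a=-4 b=3193/276 c=0 d=-709/276
  seg 1: a=5 b=533/138 c=-709/92 d=1465/828
  seg 2: a=-5 b=1489/276 c=189/23 d=-1273/276
  seg 3: a=4 b=1103/138 c=-517/92 d=517/552
S(11/2) = 9875/1472

Δ: Δ0=9, Δ1=-10/3, Δ2=9, Δ3=1/2
row 1: diag=8, rhs=-74; c'=3/8, d'=-37/4
row 2: denom=8−3·3/8=55/8; d'=(74−3·-37/4)/(55/8)=74/5
row 3: denom=6−1·8/55=322/55; d'=(-51−1·74/5)/(322/55)=-517/46
back: M3=-517/46
back: M2=74/5−8/55·-517/46=378/23
back: M1=-37/4−3/8·378/23=-709/46
M: M0=0, M1=-709/46, M2=378/23, M3=-517/46, M4=0
seg 0: a=-4, c=M0/2=0, d=(M1−M0)/(6·1)=-709/276, b=Δ0−h0·(2M0+M1)/6=3193/276
seg 1: a=5, c=M1/2=-709/92, d=(M2−M1)/(6·3)=1465/828, b=Δ1−h1·(2M1+M2)/6=533/138
seg 2: a=-5, c=M2/2=189/23, d=(M3−M2)/(6·1)=-1273/276, b=Δ2−h2·(2M2+M3)/6=1489/276
seg 3: a=4, c=M3/2=-517/92, d=(M4−M3)/(6·2)=517/552, b=Δ3−h3·(2M3+M4)/6=1103/138
t_q=11/2 → seg 3, τ=1/2; S=4+1103/138·τ+-517/92·τ²+517/552·τ³=9875/1472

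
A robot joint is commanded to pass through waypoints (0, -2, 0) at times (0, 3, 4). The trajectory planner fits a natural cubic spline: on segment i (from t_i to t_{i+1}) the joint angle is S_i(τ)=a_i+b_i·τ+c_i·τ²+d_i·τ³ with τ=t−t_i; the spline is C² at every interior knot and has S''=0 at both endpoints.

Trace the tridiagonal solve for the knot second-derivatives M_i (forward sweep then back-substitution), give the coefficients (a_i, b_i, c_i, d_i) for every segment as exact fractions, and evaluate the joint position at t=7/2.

Δ: Δ0=-2/3, Δ1=2
row 1: diag=8, rhs=16; c'=1/8, d'=2
back: M1=2
M: M0=0, M1=2, M2=0
seg 0: a=0, c=M0/2=0, d=(M1−M0)/(6·3)=1/9, b=Δ0−h0·(2M0+M1)/6=-5/3
seg 1: a=-2, c=M1/2=1, d=(M2−M1)/(6·1)=-1/3, b=Δ1−h1·(2M1+M2)/6=4/3
t_q=7/2 → seg 1, τ=1/2; S=-2+4/3·τ+1·τ²+-1/3·τ³=-9/8

  seg 0: a=0 b=-5/3 c=0 d=1/9
  seg 1: a=-2 b=4/3 c=1 d=-1/3
S(7/2) = -9/8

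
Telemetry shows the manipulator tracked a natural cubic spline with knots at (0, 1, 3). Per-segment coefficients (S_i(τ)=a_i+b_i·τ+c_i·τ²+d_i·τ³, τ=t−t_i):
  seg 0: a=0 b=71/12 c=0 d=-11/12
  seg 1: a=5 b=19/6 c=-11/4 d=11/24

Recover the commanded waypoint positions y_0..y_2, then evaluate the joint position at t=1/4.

y_0=0 y_1=5 y_2=4
S(1/4) = 375/256

y_0 = S_0(0) = a_0 = 0
y_1 = S_1(0) = a_1 = 5
y_2 = S_1(2) = 4
t_q=1/4 is in segment 0 (τ=1/4); S_0(τ)=375/256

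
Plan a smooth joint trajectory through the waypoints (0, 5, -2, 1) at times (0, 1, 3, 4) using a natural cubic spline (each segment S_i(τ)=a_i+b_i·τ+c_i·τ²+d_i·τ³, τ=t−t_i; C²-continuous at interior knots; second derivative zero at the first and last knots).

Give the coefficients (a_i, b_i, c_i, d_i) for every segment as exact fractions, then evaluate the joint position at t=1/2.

Δ: Δ0=5, Δ1=-7/2, Δ2=3
row 1: diag=6, rhs=-51; c'=1/3, d'=-17/2
row 2: denom=6−2·1/3=16/3; d'=(39−2·-17/2)/(16/3)=21/2
back: M2=21/2
back: M1=-17/2−1/3·21/2=-12
M: M0=0, M1=-12, M2=21/2, M3=0
seg 0: a=0, c=M0/2=0, d=(M1−M0)/(6·1)=-2, b=Δ0−h0·(2M0+M1)/6=7
seg 1: a=5, c=M1/2=-6, d=(M2−M1)/(6·2)=15/8, b=Δ1−h1·(2M1+M2)/6=1
seg 2: a=-2, c=M2/2=21/4, d=(M3−M2)/(6·1)=-7/4, b=Δ2−h2·(2M2+M3)/6=-1/2
t_q=1/2 → seg 0, τ=1/2; S=0+7·τ+0·τ²+-2·τ³=13/4

  seg 0: a=0 b=7 c=0 d=-2
  seg 1: a=5 b=1 c=-6 d=15/8
  seg 2: a=-2 b=-1/2 c=21/4 d=-7/4
S(1/2) = 13/4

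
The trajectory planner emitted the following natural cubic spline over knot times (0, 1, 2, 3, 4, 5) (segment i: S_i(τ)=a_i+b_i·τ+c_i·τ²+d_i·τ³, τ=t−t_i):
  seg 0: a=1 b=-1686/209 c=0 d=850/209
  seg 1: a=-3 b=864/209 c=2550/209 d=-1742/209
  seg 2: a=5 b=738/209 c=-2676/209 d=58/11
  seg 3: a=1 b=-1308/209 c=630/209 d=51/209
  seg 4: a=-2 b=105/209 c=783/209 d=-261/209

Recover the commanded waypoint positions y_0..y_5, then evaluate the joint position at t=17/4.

y_0 = S_0(0) = a_0 = 1
y_1 = S_1(0) = a_1 = -3
y_2 = S_2(0) = a_2 = 5
y_3 = S_3(0) = a_3 = 1
y_4 = S_4(0) = a_4 = -2
y_5 = S_4(1) = 1
t_q=17/4 is in segment 4 (τ=1/4); S_4(τ)=-22201/13376

y_0=1 y_1=-3 y_2=5 y_3=1 y_4=-2 y_5=1
S(17/4) = -22201/13376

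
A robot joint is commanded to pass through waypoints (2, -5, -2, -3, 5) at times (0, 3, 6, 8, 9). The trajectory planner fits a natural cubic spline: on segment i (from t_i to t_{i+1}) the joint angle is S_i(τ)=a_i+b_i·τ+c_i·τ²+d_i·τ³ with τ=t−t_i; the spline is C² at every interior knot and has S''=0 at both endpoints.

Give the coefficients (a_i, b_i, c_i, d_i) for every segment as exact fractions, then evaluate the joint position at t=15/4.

Δ: Δ0=-7/3, Δ1=1, Δ2=-1/2, Δ3=8
row 1: diag=12, rhs=20; c'=1/4, d'=5/3
row 2: denom=10−3·1/4=37/4; d'=(-9−3·5/3)/(37/4)=-56/37
row 3: denom=6−2·8/37=206/37; d'=(51−2·-56/37)/(206/37)=1999/206
back: M3=1999/206
back: M2=-56/37−8/37·1999/206=-372/103
back: M1=5/3−1/4·-372/103=794/309
M: M0=0, M1=794/309, M2=-372/103, M3=1999/206, M4=0
seg 0: a=2, c=M0/2=0, d=(M1−M0)/(6·3)=397/2781, b=Δ0−h0·(2M0+M1)/6=-1118/309
seg 1: a=-5, c=M1/2=397/309, d=(M2−M1)/(6·3)=-955/2781, b=Δ1−h1·(2M1+M2)/6=73/309
seg 2: a=-2, c=M2/2=-186/103, d=(M3−M2)/(6·2)=2743/2472, b=Δ2−h2·(2M2+M3)/6=-410/309
seg 3: a=-3, c=M3/2=1999/412, d=(M4−M3)/(6·1)=-1999/1236, b=Δ3−h3·(2M3+M4)/6=2945/618
t_q=15/4 → seg 1, τ=3/4; S=-5+73/309·τ+397/309·τ²+-955/2781·τ³=-27983/6592

  seg 0: a=2 b=-1118/309 c=0 d=397/2781
  seg 1: a=-5 b=73/309 c=397/309 d=-955/2781
  seg 2: a=-2 b=-410/309 c=-186/103 d=2743/2472
  seg 3: a=-3 b=2945/618 c=1999/412 d=-1999/1236
S(15/4) = -27983/6592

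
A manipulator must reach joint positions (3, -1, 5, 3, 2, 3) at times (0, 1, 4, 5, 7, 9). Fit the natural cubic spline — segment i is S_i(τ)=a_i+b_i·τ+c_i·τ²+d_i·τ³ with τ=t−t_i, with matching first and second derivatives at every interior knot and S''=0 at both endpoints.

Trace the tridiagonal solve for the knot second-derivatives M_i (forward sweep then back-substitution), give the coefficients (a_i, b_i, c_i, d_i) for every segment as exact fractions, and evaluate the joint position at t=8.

Δ: Δ0=-4, Δ1=2, Δ2=-2, Δ3=-1/2, Δ4=1/2
row 1: diag=8, rhs=36; c'=3/8, d'=9/2
row 2: denom=8−3·3/8=55/8; d'=(-24−3·9/2)/(55/8)=-60/11
row 3: denom=6−1·8/55=322/55; d'=(9−1·-60/11)/(322/55)=795/322
row 4: denom=8−2·55/161=1178/161; d'=(6−2·795/322)/(1178/161)=9/62
back: M4=9/62
back: M3=795/322−55/161·9/62=75/31
back: M2=-60/11−8/55·75/31=-180/31
back: M1=9/2−3/8·-180/31=207/31
M: M0=0, M1=207/31, M2=-180/31, M3=75/31, M4=9/62, M5=0
seg 0: a=3, c=M0/2=0, d=(M1−M0)/(6·1)=69/62, b=Δ0−h0·(2M0+M1)/6=-317/62
seg 1: a=-1, c=M1/2=207/62, d=(M2−M1)/(6·3)=-43/62, b=Δ1−h1·(2M1+M2)/6=-55/31
seg 2: a=5, c=M2/2=-90/31, d=(M3−M2)/(6·1)=85/62, b=Δ2−h2·(2M2+M3)/6=-29/62
seg 3: a=3, c=M3/2=75/62, d=(M4−M3)/(6·2)=-47/248, b=Δ3−h3·(2M3+M4)/6=-67/31
seg 4: a=2, c=M4/2=9/124, d=(M5−M4)/(6·2)=-3/248, b=Δ4−h4·(2M4+M5)/6=25/62
t_q=8 → seg 4, τ=1; S=2+25/62·τ+9/124·τ²+-3/248·τ³=611/248

  seg 0: a=3 b=-317/62 c=0 d=69/62
  seg 1: a=-1 b=-55/31 c=207/62 d=-43/62
  seg 2: a=5 b=-29/62 c=-90/31 d=85/62
  seg 3: a=3 b=-67/31 c=75/62 d=-47/248
  seg 4: a=2 b=25/62 c=9/124 d=-3/248
S(8) = 611/248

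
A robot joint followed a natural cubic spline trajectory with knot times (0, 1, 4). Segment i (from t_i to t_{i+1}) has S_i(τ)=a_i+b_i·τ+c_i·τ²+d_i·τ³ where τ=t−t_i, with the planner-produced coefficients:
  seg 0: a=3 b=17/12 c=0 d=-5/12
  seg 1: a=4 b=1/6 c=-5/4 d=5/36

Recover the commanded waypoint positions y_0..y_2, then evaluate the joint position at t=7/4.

y_0=3 y_1=4 y_2=-3
S(7/4) = 891/256

y_0 = S_0(0) = a_0 = 3
y_1 = S_1(0) = a_1 = 4
y_2 = S_1(3) = -3
t_q=7/4 is in segment 1 (τ=3/4); S_1(τ)=891/256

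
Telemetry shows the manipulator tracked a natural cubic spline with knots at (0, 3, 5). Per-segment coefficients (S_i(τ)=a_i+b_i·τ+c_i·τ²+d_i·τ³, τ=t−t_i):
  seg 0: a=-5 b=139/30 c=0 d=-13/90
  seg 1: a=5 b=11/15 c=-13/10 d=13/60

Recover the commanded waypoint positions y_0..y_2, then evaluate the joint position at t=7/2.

y_0=-5 y_1=5 y_2=3
S(7/2) = 811/160

y_0 = S_0(0) = a_0 = -5
y_1 = S_1(0) = a_1 = 5
y_2 = S_1(2) = 3
t_q=7/2 is in segment 1 (τ=1/2); S_1(τ)=811/160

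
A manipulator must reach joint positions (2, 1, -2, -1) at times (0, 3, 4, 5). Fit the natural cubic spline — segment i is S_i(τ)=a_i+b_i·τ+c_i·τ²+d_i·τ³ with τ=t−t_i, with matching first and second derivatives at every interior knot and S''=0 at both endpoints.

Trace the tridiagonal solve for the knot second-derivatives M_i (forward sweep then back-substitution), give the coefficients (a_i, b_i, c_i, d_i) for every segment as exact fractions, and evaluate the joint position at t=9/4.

  seg 0: a=2 b=101/93 c=0 d=-44/279
  seg 1: a=1 b=-295/93 c=-44/31 d=148/93
  seg 2: a=-2 b=-115/93 c=104/31 d=-104/93
S(9/4) = 1313/496

Δ: Δ0=-1/3, Δ1=-3, Δ2=1
row 1: diag=8, rhs=-16; c'=1/8, d'=-2
row 2: denom=4−1·1/8=31/8; d'=(24−1·-2)/(31/8)=208/31
back: M2=208/31
back: M1=-2−1/8·208/31=-88/31
M: M0=0, M1=-88/31, M2=208/31, M3=0
seg 0: a=2, c=M0/2=0, d=(M1−M0)/(6·3)=-44/279, b=Δ0−h0·(2M0+M1)/6=101/93
seg 1: a=1, c=M1/2=-44/31, d=(M2−M1)/(6·1)=148/93, b=Δ1−h1·(2M1+M2)/6=-295/93
seg 2: a=-2, c=M2/2=104/31, d=(M3−M2)/(6·1)=-104/93, b=Δ2−h2·(2M2+M3)/6=-115/93
t_q=9/4 → seg 0, τ=9/4; S=2+101/93·τ+0·τ²+-44/279·τ³=1313/496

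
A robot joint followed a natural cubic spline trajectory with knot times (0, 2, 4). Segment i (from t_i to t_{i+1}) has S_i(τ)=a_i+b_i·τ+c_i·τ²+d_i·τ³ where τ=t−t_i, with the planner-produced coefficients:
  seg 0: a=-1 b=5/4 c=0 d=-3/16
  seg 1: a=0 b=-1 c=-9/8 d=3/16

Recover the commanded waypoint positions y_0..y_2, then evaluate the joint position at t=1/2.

y_0 = S_0(0) = a_0 = -1
y_1 = S_1(0) = a_1 = 0
y_2 = S_1(2) = -5
t_q=1/2 is in segment 0 (τ=1/2); S_0(τ)=-51/128

y_0=-1 y_1=0 y_2=-5
S(1/2) = -51/128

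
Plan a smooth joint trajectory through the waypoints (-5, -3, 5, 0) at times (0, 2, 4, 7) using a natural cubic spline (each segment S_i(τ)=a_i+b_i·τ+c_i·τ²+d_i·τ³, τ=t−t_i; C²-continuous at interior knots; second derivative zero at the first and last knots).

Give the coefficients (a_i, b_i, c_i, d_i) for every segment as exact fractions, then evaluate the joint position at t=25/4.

Δ: Δ0=1, Δ1=4, Δ2=-5/3
row 1: diag=8, rhs=18; c'=1/4, d'=9/4
row 2: denom=10−2·1/4=19/2; d'=(-34−2·9/4)/(19/2)=-77/19
back: M2=-77/19
back: M1=9/4−1/4·-77/19=62/19
M: M0=0, M1=62/19, M2=-77/19, M3=0
seg 0: a=-5, c=M0/2=0, d=(M1−M0)/(6·2)=31/114, b=Δ0−h0·(2M0+M1)/6=-5/57
seg 1: a=-3, c=M1/2=31/19, d=(M2−M1)/(6·2)=-139/228, b=Δ1−h1·(2M1+M2)/6=181/57
seg 2: a=5, c=M2/2=-77/38, d=(M3−M2)/(6·3)=77/342, b=Δ2−h2·(2M2+M3)/6=136/57
t_q=25/4 → seg 2, τ=9/4; S=5+136/57·τ+-77/38·τ²+77/342·τ³=6505/2432

  seg 0: a=-5 b=-5/57 c=0 d=31/114
  seg 1: a=-3 b=181/57 c=31/19 d=-139/228
  seg 2: a=5 b=136/57 c=-77/38 d=77/342
S(25/4) = 6505/2432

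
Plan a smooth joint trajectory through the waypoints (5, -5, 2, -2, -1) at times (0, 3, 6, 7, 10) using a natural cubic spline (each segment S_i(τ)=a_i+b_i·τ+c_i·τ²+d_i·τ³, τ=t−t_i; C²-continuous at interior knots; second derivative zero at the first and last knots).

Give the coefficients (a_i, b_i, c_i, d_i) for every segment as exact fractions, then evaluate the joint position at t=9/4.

  seg 0: a=5 b=-641/114 c=0 d=29/114
  seg 1: a=-5 b=71/57 c=87/38 d=-659/1026
  seg 2: a=2 b=-269/114 c=-199/57 d=211/114
  seg 3: a=-2 b=-72/19 c=235/114 d=-235/1026
S(9/4) = -11561/2432

Δ: Δ0=-10/3, Δ1=7/3, Δ2=-4, Δ3=1/3
row 1: diag=12, rhs=34; c'=1/4, d'=17/6
row 2: denom=8−3·1/4=29/4; d'=(-38−3·17/6)/(29/4)=-186/29
row 3: denom=8−1·4/29=228/29; d'=(26−1·-186/29)/(228/29)=235/57
back: M3=235/57
back: M2=-186/29−4/29·235/57=-398/57
back: M1=17/6−1/4·-398/57=87/19
M: M0=0, M1=87/19, M2=-398/57, M3=235/57, M4=0
seg 0: a=5, c=M0/2=0, d=(M1−M0)/(6·3)=29/114, b=Δ0−h0·(2M0+M1)/6=-641/114
seg 1: a=-5, c=M1/2=87/38, d=(M2−M1)/(6·3)=-659/1026, b=Δ1−h1·(2M1+M2)/6=71/57
seg 2: a=2, c=M2/2=-199/57, d=(M3−M2)/(6·1)=211/114, b=Δ2−h2·(2M2+M3)/6=-269/114
seg 3: a=-2, c=M3/2=235/114, d=(M4−M3)/(6·3)=-235/1026, b=Δ3−h3·(2M3+M4)/6=-72/19
t_q=9/4 → seg 0, τ=9/4; S=5+-641/114·τ+0·τ²+29/114·τ³=-11561/2432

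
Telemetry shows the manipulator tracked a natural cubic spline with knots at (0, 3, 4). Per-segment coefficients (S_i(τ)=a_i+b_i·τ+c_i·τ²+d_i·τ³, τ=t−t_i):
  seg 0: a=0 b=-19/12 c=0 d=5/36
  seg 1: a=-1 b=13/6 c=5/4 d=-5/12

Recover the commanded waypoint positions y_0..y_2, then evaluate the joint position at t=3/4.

y_0=0 y_1=-1 y_2=2
S(3/4) = -289/256

y_0 = S_0(0) = a_0 = 0
y_1 = S_1(0) = a_1 = -1
y_2 = S_1(1) = 2
t_q=3/4 is in segment 0 (τ=3/4); S_0(τ)=-289/256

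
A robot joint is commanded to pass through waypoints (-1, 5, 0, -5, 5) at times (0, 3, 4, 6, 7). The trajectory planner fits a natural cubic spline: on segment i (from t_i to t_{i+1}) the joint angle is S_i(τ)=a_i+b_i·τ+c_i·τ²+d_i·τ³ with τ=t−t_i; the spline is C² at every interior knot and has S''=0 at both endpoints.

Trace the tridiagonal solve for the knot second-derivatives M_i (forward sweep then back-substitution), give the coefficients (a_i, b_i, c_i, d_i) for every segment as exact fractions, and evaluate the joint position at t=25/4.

  seg 0: a=-1 b=571/125 c=0 d=-107/375
  seg 1: a=5 b=-392/125 c=-321/125 d=88/125
  seg 2: a=0 b=-154/25 c=-57/125 d=1143/1000
  seg 3: a=-5 b=1433/250 c=3201/500 d=-1067/500
S(25/4) = -102407/32000

Δ: Δ0=2, Δ1=-5, Δ2=-5/2, Δ3=10
row 1: diag=8, rhs=-42; c'=1/8, d'=-21/4
row 2: denom=6−1·1/8=47/8; d'=(15−1·-21/4)/(47/8)=162/47
row 3: denom=6−2·16/47=250/47; d'=(75−2·162/47)/(250/47)=3201/250
back: M3=3201/250
back: M2=162/47−16/47·3201/250=-114/125
back: M1=-21/4−1/8·-114/125=-642/125
M: M0=0, M1=-642/125, M2=-114/125, M3=3201/250, M4=0
seg 0: a=-1, c=M0/2=0, d=(M1−M0)/(6·3)=-107/375, b=Δ0−h0·(2M0+M1)/6=571/125
seg 1: a=5, c=M1/2=-321/125, d=(M2−M1)/(6·1)=88/125, b=Δ1−h1·(2M1+M2)/6=-392/125
seg 2: a=0, c=M2/2=-57/125, d=(M3−M2)/(6·2)=1143/1000, b=Δ2−h2·(2M2+M3)/6=-154/25
seg 3: a=-5, c=M3/2=3201/500, d=(M4−M3)/(6·1)=-1067/500, b=Δ3−h3·(2M3+M4)/6=1433/250
t_q=25/4 → seg 3, τ=1/4; S=-5+1433/250·τ+3201/500·τ²+-1067/500·τ³=-102407/32000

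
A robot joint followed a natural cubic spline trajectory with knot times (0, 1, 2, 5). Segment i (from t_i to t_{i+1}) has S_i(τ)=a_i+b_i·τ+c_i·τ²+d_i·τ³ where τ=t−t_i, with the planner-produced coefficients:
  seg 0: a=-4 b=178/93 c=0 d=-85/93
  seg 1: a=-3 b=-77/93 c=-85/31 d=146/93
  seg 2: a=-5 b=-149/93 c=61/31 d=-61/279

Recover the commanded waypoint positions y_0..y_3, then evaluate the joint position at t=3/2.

y_0=-4 y_1=-3 y_2=-5 y_3=2
S(3/2) = -121/31

y_0 = S_0(0) = a_0 = -4
y_1 = S_1(0) = a_1 = -3
y_2 = S_2(0) = a_2 = -5
y_3 = S_2(3) = 2
t_q=3/2 is in segment 1 (τ=1/2); S_1(τ)=-121/31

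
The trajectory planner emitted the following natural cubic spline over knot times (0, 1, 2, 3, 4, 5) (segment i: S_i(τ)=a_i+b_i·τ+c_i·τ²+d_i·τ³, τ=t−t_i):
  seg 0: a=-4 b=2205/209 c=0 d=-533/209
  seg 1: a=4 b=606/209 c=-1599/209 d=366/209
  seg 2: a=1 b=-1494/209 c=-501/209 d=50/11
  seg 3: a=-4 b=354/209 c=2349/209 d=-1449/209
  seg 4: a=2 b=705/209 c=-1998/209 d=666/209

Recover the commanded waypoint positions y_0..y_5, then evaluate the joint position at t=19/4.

y_0=-4 y_1=4 y_2=1 y_3=-4 y_4=2 y_5=-1
S(19/4) = 3323/6688

y_0 = S_0(0) = a_0 = -4
y_1 = S_1(0) = a_1 = 4
y_2 = S_2(0) = a_2 = 1
y_3 = S_3(0) = a_3 = -4
y_4 = S_4(0) = a_4 = 2
y_5 = S_4(1) = -1
t_q=19/4 is in segment 4 (τ=3/4); S_4(τ)=3323/6688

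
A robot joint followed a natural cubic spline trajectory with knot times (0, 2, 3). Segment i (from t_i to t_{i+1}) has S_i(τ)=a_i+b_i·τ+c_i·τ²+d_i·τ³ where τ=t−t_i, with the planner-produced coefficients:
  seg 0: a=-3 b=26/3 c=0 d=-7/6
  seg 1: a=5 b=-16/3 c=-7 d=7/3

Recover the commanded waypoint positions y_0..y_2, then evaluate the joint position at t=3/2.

y_0=-3 y_1=5 y_2=-5
S(3/2) = 97/16

y_0 = S_0(0) = a_0 = -3
y_1 = S_1(0) = a_1 = 5
y_2 = S_1(1) = -5
t_q=3/2 is in segment 0 (τ=3/2); S_0(τ)=97/16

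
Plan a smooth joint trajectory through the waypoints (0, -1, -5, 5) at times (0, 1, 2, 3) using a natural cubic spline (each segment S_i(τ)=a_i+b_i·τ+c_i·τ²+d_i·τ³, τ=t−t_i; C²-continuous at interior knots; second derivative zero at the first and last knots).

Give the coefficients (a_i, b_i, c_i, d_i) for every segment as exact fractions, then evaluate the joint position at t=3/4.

Δ: Δ0=-1, Δ1=-4, Δ2=10
row 1: diag=4, rhs=-18; c'=1/4, d'=-9/2
row 2: denom=4−1·1/4=15/4; d'=(84−1·-9/2)/(15/4)=118/5
back: M2=118/5
back: M1=-9/2−1/4·118/5=-52/5
M: M0=0, M1=-52/5, M2=118/5, M3=0
seg 0: a=0, c=M0/2=0, d=(M1−M0)/(6·1)=-26/15, b=Δ0−h0·(2M0+M1)/6=11/15
seg 1: a=-1, c=M1/2=-26/5, d=(M2−M1)/(6·1)=17/3, b=Δ1−h1·(2M1+M2)/6=-67/15
seg 2: a=-5, c=M2/2=59/5, d=(M3−M2)/(6·1)=-59/15, b=Δ2−h2·(2M2+M3)/6=32/15
t_q=3/4 → seg 0, τ=3/4; S=0+11/15·τ+0·τ²+-26/15·τ³=-29/160

  seg 0: a=0 b=11/15 c=0 d=-26/15
  seg 1: a=-1 b=-67/15 c=-26/5 d=17/3
  seg 2: a=-5 b=32/15 c=59/5 d=-59/15
S(3/4) = -29/160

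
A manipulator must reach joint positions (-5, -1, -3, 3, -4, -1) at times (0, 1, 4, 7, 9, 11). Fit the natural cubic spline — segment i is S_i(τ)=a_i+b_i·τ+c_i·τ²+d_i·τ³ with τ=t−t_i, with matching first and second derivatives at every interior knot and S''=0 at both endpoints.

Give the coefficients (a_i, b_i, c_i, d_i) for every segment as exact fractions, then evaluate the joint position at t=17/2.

  seg 0: a=-5 b=14579/3018 c=0 d=-2507/3018
  seg 1: a=-1 b=3529/1509 c=-2507/1006 d=13493/27162
  seg 2: a=-3 b=2411/3018 c=2986/1509 d=-14291/27162
  seg 3: a=3 b=-2315/1509 c=-2773/1006 d=10705/12072
  seg 4: a=-4 b=-5791/3018 c=5159/2012 d=-5159/12072
S(17/2) = -80815/32192

Δ: Δ0=4, Δ1=-2/3, Δ2=2, Δ3=-7/2, Δ4=3/2
row 1: diag=8, rhs=-28; c'=3/8, d'=-7/2
row 2: denom=12−3·3/8=87/8; d'=(16−3·-7/2)/(87/8)=212/87
row 3: denom=10−3·8/29=266/29; d'=(-33−3·212/87)/(266/29)=-167/38
row 4: denom=8−2·29/133=1006/133; d'=(30−2·-167/38)/(1006/133)=5159/1006
back: M4=5159/1006
back: M3=-167/38−29/133·5159/1006=-2773/503
back: M2=212/87−8/29·-2773/503=5972/1509
back: M1=-7/2−3/8·5972/1509=-2507/503
M: M0=0, M1=-2507/503, M2=5972/1509, M3=-2773/503, M4=5159/1006, M5=0
seg 0: a=-5, c=M0/2=0, d=(M1−M0)/(6·1)=-2507/3018, b=Δ0−h0·(2M0+M1)/6=14579/3018
seg 1: a=-1, c=M1/2=-2507/1006, d=(M2−M1)/(6·3)=13493/27162, b=Δ1−h1·(2M1+M2)/6=3529/1509
seg 2: a=-3, c=M2/2=2986/1509, d=(M3−M2)/(6·3)=-14291/27162, b=Δ2−h2·(2M2+M3)/6=2411/3018
seg 3: a=3, c=M3/2=-2773/1006, d=(M4−M3)/(6·2)=10705/12072, b=Δ3−h3·(2M3+M4)/6=-2315/1509
seg 4: a=-4, c=M4/2=5159/2012, d=(M5−M4)/(6·2)=-5159/12072, b=Δ4−h4·(2M4+M5)/6=-5791/3018
t_q=17/2 → seg 3, τ=3/2; S=3+-2315/1509·τ+-2773/1006·τ²+10705/12072·τ³=-80815/32192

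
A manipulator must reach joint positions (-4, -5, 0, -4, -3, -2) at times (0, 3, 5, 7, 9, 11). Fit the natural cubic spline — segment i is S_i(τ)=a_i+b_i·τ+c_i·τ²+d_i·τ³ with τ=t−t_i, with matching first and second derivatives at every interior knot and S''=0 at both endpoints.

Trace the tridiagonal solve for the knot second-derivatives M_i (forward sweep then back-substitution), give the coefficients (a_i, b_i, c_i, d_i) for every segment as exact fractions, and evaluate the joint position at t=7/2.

  seg 0: a=-4 b=-5311/3180 c=0 d=1417/9540
  seg 1: a=-5 b=3721/1590 c=1417/1060 d=-3997/6360
  seg 2: a=0 b=116/795 c=-129/53 d=541/795
  seg 3: a=-4 b=-1132/795 c=437/265 d=-437/1272
  seg 4: a=-3 b=1669/1590 c=-437/1060 d=437/6360
S(7/2) = -60619/16960

Δ: Δ0=-1/3, Δ1=5/2, Δ2=-2, Δ3=1/2, Δ4=1/2
row 1: diag=10, rhs=17; c'=1/5, d'=17/10
row 2: denom=8−2·1/5=38/5; d'=(-27−2·17/10)/(38/5)=-4
row 3: denom=8−2·5/19=142/19; d'=(15−2·-4)/(142/19)=437/142
row 4: denom=8−2·19/71=530/71; d'=(0−2·437/142)/(530/71)=-437/530
back: M4=-437/530
back: M3=437/142−19/71·-437/530=874/265
back: M2=-4−5/19·874/265=-258/53
back: M1=17/10−1/5·-258/53=1417/530
M: M0=0, M1=1417/530, M2=-258/53, M3=874/265, M4=-437/530, M5=0
seg 0: a=-4, c=M0/2=0, d=(M1−M0)/(6·3)=1417/9540, b=Δ0−h0·(2M0+M1)/6=-5311/3180
seg 1: a=-5, c=M1/2=1417/1060, d=(M2−M1)/(6·2)=-3997/6360, b=Δ1−h1·(2M1+M2)/6=3721/1590
seg 2: a=0, c=M2/2=-129/53, d=(M3−M2)/(6·2)=541/795, b=Δ2−h2·(2M2+M3)/6=116/795
seg 3: a=-4, c=M3/2=437/265, d=(M4−M3)/(6·2)=-437/1272, b=Δ3−h3·(2M3+M4)/6=-1132/795
seg 4: a=-3, c=M4/2=-437/1060, d=(M5−M4)/(6·2)=437/6360, b=Δ4−h4·(2M4+M5)/6=1669/1590
t_q=7/2 → seg 1, τ=1/2; S=-5+3721/1590·τ+1417/1060·τ²+-3997/6360·τ³=-60619/16960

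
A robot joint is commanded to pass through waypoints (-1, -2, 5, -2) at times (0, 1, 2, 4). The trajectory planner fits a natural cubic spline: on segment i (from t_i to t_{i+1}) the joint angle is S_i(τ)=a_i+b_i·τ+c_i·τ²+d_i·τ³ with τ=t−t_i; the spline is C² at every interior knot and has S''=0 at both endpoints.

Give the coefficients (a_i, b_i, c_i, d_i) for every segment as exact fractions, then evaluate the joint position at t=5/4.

  seg 0: a=-1 b=-163/46 c=0 d=117/46
  seg 1: a=-2 b=94/23 c=351/46 d=-217/46
  seg 2: a=5 b=239/46 c=-150/23 d=25/23
S(5/4) = -1693/2944

Δ: Δ0=-1, Δ1=7, Δ2=-7/2
row 1: diag=4, rhs=48; c'=1/4, d'=12
row 2: denom=6−1·1/4=23/4; d'=(-63−1·12)/(23/4)=-300/23
back: M2=-300/23
back: M1=12−1/4·-300/23=351/23
M: M0=0, M1=351/23, M2=-300/23, M3=0
seg 0: a=-1, c=M0/2=0, d=(M1−M0)/(6·1)=117/46, b=Δ0−h0·(2M0+M1)/6=-163/46
seg 1: a=-2, c=M1/2=351/46, d=(M2−M1)/(6·1)=-217/46, b=Δ1−h1·(2M1+M2)/6=94/23
seg 2: a=5, c=M2/2=-150/23, d=(M3−M2)/(6·2)=25/23, b=Δ2−h2·(2M2+M3)/6=239/46
t_q=5/4 → seg 1, τ=1/4; S=-2+94/23·τ+351/46·τ²+-217/46·τ³=-1693/2944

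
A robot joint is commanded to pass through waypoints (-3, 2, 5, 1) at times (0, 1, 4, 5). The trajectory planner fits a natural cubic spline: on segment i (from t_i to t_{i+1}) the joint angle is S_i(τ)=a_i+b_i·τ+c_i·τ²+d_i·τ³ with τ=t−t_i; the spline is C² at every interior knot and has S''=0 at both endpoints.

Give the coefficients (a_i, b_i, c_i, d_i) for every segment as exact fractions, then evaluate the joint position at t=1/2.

  seg 0: a=-3 b=292/55 c=0 d=-17/55
  seg 1: a=2 b=241/55 c=-51/55 d=-1/15
  seg 2: a=5 b=-164/55 c=-84/55 d=28/55
S(1/2) = -169/440

Δ: Δ0=5, Δ1=1, Δ2=-4
row 1: diag=8, rhs=-24; c'=3/8, d'=-3
row 2: denom=8−3·3/8=55/8; d'=(-30−3·-3)/(55/8)=-168/55
back: M2=-168/55
back: M1=-3−3/8·-168/55=-102/55
M: M0=0, M1=-102/55, M2=-168/55, M3=0
seg 0: a=-3, c=M0/2=0, d=(M1−M0)/(6·1)=-17/55, b=Δ0−h0·(2M0+M1)/6=292/55
seg 1: a=2, c=M1/2=-51/55, d=(M2−M1)/(6·3)=-1/15, b=Δ1−h1·(2M1+M2)/6=241/55
seg 2: a=5, c=M2/2=-84/55, d=(M3−M2)/(6·1)=28/55, b=Δ2−h2·(2M2+M3)/6=-164/55
t_q=1/2 → seg 0, τ=1/2; S=-3+292/55·τ+0·τ²+-17/55·τ³=-169/440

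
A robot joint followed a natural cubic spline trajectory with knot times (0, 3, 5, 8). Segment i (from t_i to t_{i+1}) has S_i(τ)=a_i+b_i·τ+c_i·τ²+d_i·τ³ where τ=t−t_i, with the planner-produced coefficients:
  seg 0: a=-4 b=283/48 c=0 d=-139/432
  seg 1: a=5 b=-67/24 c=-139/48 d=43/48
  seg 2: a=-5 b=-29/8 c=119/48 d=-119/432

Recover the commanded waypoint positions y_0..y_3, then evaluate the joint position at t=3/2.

y_0=-4 y_1=5 y_2=-5 y_3=-1
S(3/2) = 481/128

y_0 = S_0(0) = a_0 = -4
y_1 = S_1(0) = a_1 = 5
y_2 = S_2(0) = a_2 = -5
y_3 = S_2(3) = -1
t_q=3/2 is in segment 0 (τ=3/2); S_0(τ)=481/128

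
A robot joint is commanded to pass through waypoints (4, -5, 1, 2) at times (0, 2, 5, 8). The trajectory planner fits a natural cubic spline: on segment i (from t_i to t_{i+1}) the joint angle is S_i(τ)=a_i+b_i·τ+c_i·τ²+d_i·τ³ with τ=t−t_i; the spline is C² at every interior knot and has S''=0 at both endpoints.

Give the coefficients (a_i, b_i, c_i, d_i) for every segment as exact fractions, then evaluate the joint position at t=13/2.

  seg 0: a=4 b=-1331/222 c=0 d=83/222
  seg 1: a=-5 b=-335/222 c=83/37 d=-715/1998
  seg 2: a=1 b=254/111 c=-217/222 d=217/1998
S(13/2) = 1539/592

Δ: Δ0=-9/2, Δ1=2, Δ2=1/3
row 1: diag=10, rhs=39; c'=3/10, d'=39/10
row 2: denom=12−3·3/10=111/10; d'=(-10−3·39/10)/(111/10)=-217/111
back: M2=-217/111
back: M1=39/10−3/10·-217/111=166/37
M: M0=0, M1=166/37, M2=-217/111, M3=0
seg 0: a=4, c=M0/2=0, d=(M1−M0)/(6·2)=83/222, b=Δ0−h0·(2M0+M1)/6=-1331/222
seg 1: a=-5, c=M1/2=83/37, d=(M2−M1)/(6·3)=-715/1998, b=Δ1−h1·(2M1+M2)/6=-335/222
seg 2: a=1, c=M2/2=-217/222, d=(M3−M2)/(6·3)=217/1998, b=Δ2−h2·(2M2+M3)/6=254/111
t_q=13/2 → seg 2, τ=3/2; S=1+254/111·τ+-217/222·τ²+217/1998·τ³=1539/592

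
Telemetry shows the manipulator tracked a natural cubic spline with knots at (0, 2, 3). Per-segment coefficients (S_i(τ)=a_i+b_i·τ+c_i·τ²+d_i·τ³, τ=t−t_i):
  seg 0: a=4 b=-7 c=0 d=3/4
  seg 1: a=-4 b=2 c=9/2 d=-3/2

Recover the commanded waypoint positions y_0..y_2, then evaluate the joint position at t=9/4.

y_0 = S_0(0) = a_0 = 4
y_1 = S_1(0) = a_1 = -4
y_2 = S_1(1) = 1
t_q=9/4 is in segment 1 (τ=1/4); S_1(τ)=-415/128

y_0=4 y_1=-4 y_2=1
S(9/4) = -415/128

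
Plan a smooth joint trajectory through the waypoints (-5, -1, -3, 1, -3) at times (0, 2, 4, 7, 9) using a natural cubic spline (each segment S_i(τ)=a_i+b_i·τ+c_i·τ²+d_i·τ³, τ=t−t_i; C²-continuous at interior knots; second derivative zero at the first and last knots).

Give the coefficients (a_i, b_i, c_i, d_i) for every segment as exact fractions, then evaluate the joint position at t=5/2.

  seg 0: a=-5 b=3083/1032 c=0 d=-1019/4128
  seg 1: a=-1 b=13/516 c=-1019/688 d=1999/4128
  seg 2: a=-3 b=-91/1032 c=245/172 d=-109/344
  seg 3: a=1 b=-25/258 c=-491/344 d=491/2064
S(5/2) = -14279/11008

Δ: Δ0=2, Δ1=-1, Δ2=4/3, Δ3=-2
row 1: diag=8, rhs=-18; c'=1/4, d'=-9/4
row 2: denom=10−2·1/4=19/2; d'=(14−2·-9/4)/(19/2)=37/19
row 3: denom=10−3·6/19=172/19; d'=(-20−3·37/19)/(172/19)=-491/172
back: M3=-491/172
back: M2=37/19−6/19·-491/172=245/86
back: M1=-9/4−1/4·245/86=-1019/344
M: M0=0, M1=-1019/344, M2=245/86, M3=-491/172, M4=0
seg 0: a=-5, c=M0/2=0, d=(M1−M0)/(6·2)=-1019/4128, b=Δ0−h0·(2M0+M1)/6=3083/1032
seg 1: a=-1, c=M1/2=-1019/688, d=(M2−M1)/(6·2)=1999/4128, b=Δ1−h1·(2M1+M2)/6=13/516
seg 2: a=-3, c=M2/2=245/172, d=(M3−M2)/(6·3)=-109/344, b=Δ2−h2·(2M2+M3)/6=-91/1032
seg 3: a=1, c=M3/2=-491/344, d=(M4−M3)/(6·2)=491/2064, b=Δ3−h3·(2M3+M4)/6=-25/258
t_q=5/2 → seg 1, τ=1/2; S=-1+13/516·τ+-1019/688·τ²+1999/4128·τ³=-14279/11008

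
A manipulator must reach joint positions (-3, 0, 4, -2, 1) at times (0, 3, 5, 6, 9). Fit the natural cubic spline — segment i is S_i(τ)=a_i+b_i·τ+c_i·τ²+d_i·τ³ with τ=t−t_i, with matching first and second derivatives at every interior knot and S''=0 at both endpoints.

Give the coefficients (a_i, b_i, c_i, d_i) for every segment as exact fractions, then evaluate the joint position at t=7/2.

Δ: Δ0=1, Δ1=2, Δ2=-6, Δ3=1
row 1: diag=10, rhs=6; c'=1/5, d'=3/5
row 2: denom=6−2·1/5=28/5; d'=(-48−2·3/5)/(28/5)=-123/14
row 3: denom=8−1·5/28=219/28; d'=(42−1·-123/14)/(219/28)=474/73
back: M3=474/73
back: M2=-123/14−5/28·474/73=-726/73
back: M1=3/5−1/5·-726/73=189/73
M: M0=0, M1=189/73, M2=-726/73, M3=474/73, M4=0
seg 0: a=-3, c=M0/2=0, d=(M1−M0)/(6·3)=21/146, b=Δ0−h0·(2M0+M1)/6=-43/146
seg 1: a=0, c=M1/2=189/146, d=(M2−M1)/(6·2)=-305/292, b=Δ1−h1·(2M1+M2)/6=262/73
seg 2: a=4, c=M2/2=-363/73, d=(M3−M2)/(6·1)=200/73, b=Δ2−h2·(2M2+M3)/6=-275/73
seg 3: a=-2, c=M3/2=237/73, d=(M4−M3)/(6·3)=-79/219, b=Δ3−h3·(2M3+M4)/6=-401/73
t_q=7/2 → seg 1, τ=1/2; S=0+262/73·τ+189/146·τ²+-305/292·τ³=4643/2336

  seg 0: a=-3 b=-43/146 c=0 d=21/146
  seg 1: a=0 b=262/73 c=189/146 d=-305/292
  seg 2: a=4 b=-275/73 c=-363/73 d=200/73
  seg 3: a=-2 b=-401/73 c=237/73 d=-79/219
S(7/2) = 4643/2336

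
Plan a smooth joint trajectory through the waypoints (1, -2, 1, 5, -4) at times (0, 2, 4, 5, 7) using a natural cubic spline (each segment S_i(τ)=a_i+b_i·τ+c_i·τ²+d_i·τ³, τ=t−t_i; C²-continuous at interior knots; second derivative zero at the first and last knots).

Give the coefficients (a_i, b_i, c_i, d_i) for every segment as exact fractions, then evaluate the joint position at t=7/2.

  seg 0: a=1 b=-125/64 c=0 d=29/256
  seg 1: a=-2 b=-19/32 c=87/128 d=47/256
  seg 2: a=1 b=277/64 c=57/32 d=-135/64
  seg 3: a=5 b=25/16 c=-291/64 d=97/128
S(7/2) = -1519/2048

Δ: Δ0=-3/2, Δ1=3/2, Δ2=4, Δ3=-9/2
row 1: diag=8, rhs=18; c'=1/4, d'=9/4
row 2: denom=6−2·1/4=11/2; d'=(15−2·9/4)/(11/2)=21/11
row 3: denom=6−1·2/11=64/11; d'=(-51−1·21/11)/(64/11)=-291/32
back: M3=-291/32
back: M2=21/11−2/11·-291/32=57/16
back: M1=9/4−1/4·57/16=87/64
M: M0=0, M1=87/64, M2=57/16, M3=-291/32, M4=0
seg 0: a=1, c=M0/2=0, d=(M1−M0)/(6·2)=29/256, b=Δ0−h0·(2M0+M1)/6=-125/64
seg 1: a=-2, c=M1/2=87/128, d=(M2−M1)/(6·2)=47/256, b=Δ1−h1·(2M1+M2)/6=-19/32
seg 2: a=1, c=M2/2=57/32, d=(M3−M2)/(6·1)=-135/64, b=Δ2−h2·(2M2+M3)/6=277/64
seg 3: a=5, c=M3/2=-291/64, d=(M4−M3)/(6·2)=97/128, b=Δ3−h3·(2M3+M4)/6=25/16
t_q=7/2 → seg 1, τ=3/2; S=-2+-19/32·τ+87/128·τ²+47/256·τ³=-1519/2048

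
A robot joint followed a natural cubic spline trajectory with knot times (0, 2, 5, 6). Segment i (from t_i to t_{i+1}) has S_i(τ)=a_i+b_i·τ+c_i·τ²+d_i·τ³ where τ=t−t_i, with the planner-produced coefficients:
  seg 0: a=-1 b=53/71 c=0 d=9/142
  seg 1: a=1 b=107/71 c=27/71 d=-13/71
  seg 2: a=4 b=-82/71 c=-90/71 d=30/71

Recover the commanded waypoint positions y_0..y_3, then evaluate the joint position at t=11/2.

y_0 = S_0(0) = a_0 = -1
y_1 = S_1(0) = a_1 = 1
y_2 = S_2(0) = a_2 = 4
y_3 = S_2(1) = 2
t_q=11/2 is in segment 2 (τ=1/2); S_2(τ)=897/284

y_0=-1 y_1=1 y_2=4 y_3=2
S(11/2) = 897/284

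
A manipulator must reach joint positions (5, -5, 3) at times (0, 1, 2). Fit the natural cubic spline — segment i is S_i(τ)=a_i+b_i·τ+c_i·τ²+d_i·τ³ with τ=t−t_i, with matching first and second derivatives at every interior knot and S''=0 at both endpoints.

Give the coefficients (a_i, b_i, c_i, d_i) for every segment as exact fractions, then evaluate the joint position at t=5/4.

  seg 0: a=5 b=-29/2 c=0 d=9/2
  seg 1: a=-5 b=-1 c=27/2 d=-9/2
S(5/4) = -573/128

Δ: Δ0=-10, Δ1=8
row 1: diag=4, rhs=108; c'=1/4, d'=27
back: M1=27
M: M0=0, M1=27, M2=0
seg 0: a=5, c=M0/2=0, d=(M1−M0)/(6·1)=9/2, b=Δ0−h0·(2M0+M1)/6=-29/2
seg 1: a=-5, c=M1/2=27/2, d=(M2−M1)/(6·1)=-9/2, b=Δ1−h1·(2M1+M2)/6=-1
t_q=5/4 → seg 1, τ=1/4; S=-5+-1·τ+27/2·τ²+-9/2·τ³=-573/128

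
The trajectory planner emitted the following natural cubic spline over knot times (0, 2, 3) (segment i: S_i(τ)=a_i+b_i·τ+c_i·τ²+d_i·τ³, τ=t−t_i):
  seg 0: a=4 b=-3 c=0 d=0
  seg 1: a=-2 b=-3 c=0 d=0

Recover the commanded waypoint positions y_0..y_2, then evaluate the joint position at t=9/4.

y_0 = S_0(0) = a_0 = 4
y_1 = S_1(0) = a_1 = -2
y_2 = S_1(1) = -5
t_q=9/4 is in segment 1 (τ=1/4); S_1(τ)=-11/4

y_0=4 y_1=-2 y_2=-5
S(9/4) = -11/4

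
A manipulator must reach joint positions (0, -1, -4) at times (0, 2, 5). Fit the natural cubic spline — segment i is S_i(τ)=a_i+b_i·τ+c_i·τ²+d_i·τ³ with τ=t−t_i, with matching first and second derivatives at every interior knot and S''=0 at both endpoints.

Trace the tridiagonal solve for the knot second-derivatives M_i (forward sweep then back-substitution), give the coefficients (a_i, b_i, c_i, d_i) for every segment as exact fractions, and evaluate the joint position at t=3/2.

  seg 0: a=0 b=-2/5 c=0 d=-1/40
  seg 1: a=-1 b=-7/10 c=-3/20 d=1/60
S(3/2) = -219/320

Δ: Δ0=-1/2, Δ1=-1
row 1: diag=10, rhs=-3; c'=3/10, d'=-3/10
back: M1=-3/10
M: M0=0, M1=-3/10, M2=0
seg 0: a=0, c=M0/2=0, d=(M1−M0)/(6·2)=-1/40, b=Δ0−h0·(2M0+M1)/6=-2/5
seg 1: a=-1, c=M1/2=-3/20, d=(M2−M1)/(6·3)=1/60, b=Δ1−h1·(2M1+M2)/6=-7/10
t_q=3/2 → seg 0, τ=3/2; S=0+-2/5·τ+0·τ²+-1/40·τ³=-219/320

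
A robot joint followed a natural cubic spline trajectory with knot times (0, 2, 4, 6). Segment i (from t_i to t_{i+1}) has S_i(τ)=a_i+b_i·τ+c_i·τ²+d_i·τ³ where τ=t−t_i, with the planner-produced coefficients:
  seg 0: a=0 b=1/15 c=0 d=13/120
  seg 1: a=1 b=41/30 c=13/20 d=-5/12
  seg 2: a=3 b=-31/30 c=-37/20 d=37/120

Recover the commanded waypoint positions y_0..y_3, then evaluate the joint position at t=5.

y_0 = S_0(0) = a_0 = 0
y_1 = S_1(0) = a_1 = 1
y_2 = S_2(0) = a_2 = 3
y_3 = S_2(2) = -4
t_q=5 is in segment 2 (τ=1); S_2(τ)=17/40

y_0=0 y_1=1 y_2=3 y_3=-4
S(5) = 17/40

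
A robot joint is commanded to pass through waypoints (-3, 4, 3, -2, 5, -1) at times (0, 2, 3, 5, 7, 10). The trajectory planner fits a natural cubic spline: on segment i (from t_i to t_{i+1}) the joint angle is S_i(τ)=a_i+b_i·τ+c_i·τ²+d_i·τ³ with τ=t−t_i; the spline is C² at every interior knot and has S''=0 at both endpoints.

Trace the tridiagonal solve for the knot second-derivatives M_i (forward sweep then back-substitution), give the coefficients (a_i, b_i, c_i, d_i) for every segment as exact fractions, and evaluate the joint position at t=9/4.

  seg 0: a=-3 b=5851/1210 c=0 d=-202/605
  seg 1: a=4 b=1003/1210 c=-1212/605 d=211/1210
  seg 2: a=3 b=-146/55 c=-1791/1210 d=3769/4840
  seg 3: a=-2 b=931/1210 c=1545/484 d=-4421/4840
  seg 4: a=5 b=1559/605 c=-2769/1210 d=923/3630
S(9/4) = 316323/77440

Δ: Δ0=7/2, Δ1=-1, Δ2=-5/2, Δ3=7/2, Δ4=-2
row 1: diag=6, rhs=-27; c'=1/6, d'=-9/2
row 2: denom=6−1·1/6=35/6; d'=(-9−1·-9/2)/(35/6)=-27/35
row 3: denom=8−2·12/35=256/35; d'=(36−2·-27/35)/(256/35)=657/128
row 4: denom=10−2·35/128=605/64; d'=(-33−2·657/128)/(605/64)=-2769/605
back: M4=-2769/605
back: M3=657/128−35/128·-2769/605=1545/242
back: M2=-27/35−12/35·1545/242=-1791/605
back: M1=-9/2−1/6·-1791/605=-2424/605
M: M0=0, M1=-2424/605, M2=-1791/605, M3=1545/242, M4=-2769/605, M5=0
seg 0: a=-3, c=M0/2=0, d=(M1−M0)/(6·2)=-202/605, b=Δ0−h0·(2M0+M1)/6=5851/1210
seg 1: a=4, c=M1/2=-1212/605, d=(M2−M1)/(6·1)=211/1210, b=Δ1−h1·(2M1+M2)/6=1003/1210
seg 2: a=3, c=M2/2=-1791/1210, d=(M3−M2)/(6·2)=3769/4840, b=Δ2−h2·(2M2+M3)/6=-146/55
seg 3: a=-2, c=M3/2=1545/484, d=(M4−M3)/(6·2)=-4421/4840, b=Δ3−h3·(2M3+M4)/6=931/1210
seg 4: a=5, c=M4/2=-2769/1210, d=(M5−M4)/(6·3)=923/3630, b=Δ4−h4·(2M4+M5)/6=1559/605
t_q=9/4 → seg 1, τ=1/4; S=4+1003/1210·τ+-1212/605·τ²+211/1210·τ³=316323/77440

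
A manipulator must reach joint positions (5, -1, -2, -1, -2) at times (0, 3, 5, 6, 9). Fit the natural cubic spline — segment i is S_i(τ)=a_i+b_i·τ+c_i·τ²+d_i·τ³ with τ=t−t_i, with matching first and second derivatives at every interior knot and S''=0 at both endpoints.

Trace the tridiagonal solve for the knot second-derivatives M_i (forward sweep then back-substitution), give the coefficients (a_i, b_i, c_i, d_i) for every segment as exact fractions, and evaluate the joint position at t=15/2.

Δ: Δ0=-2, Δ1=-1/2, Δ2=1, Δ3=-1/3
row 1: diag=10, rhs=9; c'=1/5, d'=9/10
row 2: denom=6−2·1/5=28/5; d'=(9−2·9/10)/(28/5)=9/7
row 3: denom=8−1·5/28=219/28; d'=(-8−1·9/7)/(219/28)=-260/219
back: M3=-260/219
back: M2=9/7−5/28·-260/219=328/219
back: M1=9/10−1/5·328/219=263/438
M: M0=0, M1=263/438, M2=328/219, M3=-260/219, M4=0
seg 0: a=5, c=M0/2=0, d=(M1−M0)/(6·3)=263/7884, b=Δ0−h0·(2M0+M1)/6=-2015/876
seg 1: a=-1, c=M1/2=263/876, d=(M2−M1)/(6·2)=131/1752, b=Δ1−h1·(2M1+M2)/6=-613/438
seg 2: a=-2, c=M2/2=164/219, d=(M3−M2)/(6·1)=-98/219, b=Δ2−h2·(2M2+M3)/6=51/73
seg 3: a=-1, c=M3/2=-130/219, d=(M4−M3)/(6·3)=130/1971, b=Δ3−h3·(2M3+M4)/6=187/219
t_q=15/2 → seg 3, τ=3/2; S=-1+187/219·τ+-130/219·τ²+130/1971·τ³=-243/292

  seg 0: a=5 b=-2015/876 c=0 d=263/7884
  seg 1: a=-1 b=-613/438 c=263/876 d=131/1752
  seg 2: a=-2 b=51/73 c=164/219 d=-98/219
  seg 3: a=-1 b=187/219 c=-130/219 d=130/1971
S(15/2) = -243/292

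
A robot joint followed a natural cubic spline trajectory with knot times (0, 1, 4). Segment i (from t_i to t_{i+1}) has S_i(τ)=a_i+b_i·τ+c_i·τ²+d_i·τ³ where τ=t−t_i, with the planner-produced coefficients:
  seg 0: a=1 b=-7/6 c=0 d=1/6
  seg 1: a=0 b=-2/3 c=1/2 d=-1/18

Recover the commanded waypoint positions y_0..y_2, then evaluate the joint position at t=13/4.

y_0 = S_0(0) = a_0 = 1
y_1 = S_1(0) = a_1 = 0
y_2 = S_1(3) = 1
t_q=13/4 is in segment 1 (τ=9/4); S_1(τ)=51/128

y_0=1 y_1=0 y_2=1
S(13/4) = 51/128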